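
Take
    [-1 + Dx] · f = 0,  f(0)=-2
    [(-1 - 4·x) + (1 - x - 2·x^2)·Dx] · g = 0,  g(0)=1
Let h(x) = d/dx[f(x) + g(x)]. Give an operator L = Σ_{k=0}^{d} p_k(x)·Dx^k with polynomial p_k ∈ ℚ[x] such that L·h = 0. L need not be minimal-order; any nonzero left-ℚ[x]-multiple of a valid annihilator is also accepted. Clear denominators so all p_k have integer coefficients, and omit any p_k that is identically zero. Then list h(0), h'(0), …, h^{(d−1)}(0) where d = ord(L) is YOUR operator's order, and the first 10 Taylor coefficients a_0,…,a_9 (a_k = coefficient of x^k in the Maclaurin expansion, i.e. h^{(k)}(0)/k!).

f: a_k = -2, -2, -1, -1/3, -1/12, -1/60, -1/360, -1/2520, -1/20160, -1/181440, …
g: a_k = 1, 1, 3, 5, 11, 21, 43, 85, 171, 341, …
f+g: L₀ = lclm(L_f,L_g), ord ≤ 1+1.
Differentiate: ansatz ord ≤ ord L₀ ⇒ L.
L = (24 + 138·x + 144·x^2 + 240·x^3 + 48·x^4) + (-29 - 142·x - 155·x^2 - 200·x^3 + 20·x^4 + 16·x^5)·Dx + (5 + 4·x + 11·x^2 - 40·x^3 - 68·x^4 - 16·x^5)·Dx^2  (order 2).
h: a_k = -1, 4, 14, 131/3, 1259/12, 15479/60, 214199/360, 3447359/2520, 61871039/20160, 1239235199/181440, …
ICs: h(0) = -1, h′(0) = 4.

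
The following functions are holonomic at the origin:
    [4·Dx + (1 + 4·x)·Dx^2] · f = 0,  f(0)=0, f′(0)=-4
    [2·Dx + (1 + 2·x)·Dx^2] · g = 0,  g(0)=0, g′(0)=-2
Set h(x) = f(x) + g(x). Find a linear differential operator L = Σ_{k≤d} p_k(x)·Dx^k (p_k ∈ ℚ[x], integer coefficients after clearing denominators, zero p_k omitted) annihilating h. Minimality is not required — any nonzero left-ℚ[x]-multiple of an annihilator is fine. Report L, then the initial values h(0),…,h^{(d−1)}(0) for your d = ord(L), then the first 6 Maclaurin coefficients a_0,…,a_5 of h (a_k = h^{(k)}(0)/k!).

f: a_k = 0, -4, 8, -64/3, 64, -1024/5, …
g: a_k = 0, -2, 2, -8/3, 4, -32/5, …
Weyl lclm of L_f,L_g ⇒ L₀ (ord ≤ 4).
L = 16·Dx + (12 + 32·x)·Dx^2 + (1 + 6·x + 8·x^2)·Dx^3  (order 3).
h: a_k = 0, -6, 10, -24, 68, -1056/5, …
ICs: h(0) = 0, h′(0) = -6, h′′(0) = 20.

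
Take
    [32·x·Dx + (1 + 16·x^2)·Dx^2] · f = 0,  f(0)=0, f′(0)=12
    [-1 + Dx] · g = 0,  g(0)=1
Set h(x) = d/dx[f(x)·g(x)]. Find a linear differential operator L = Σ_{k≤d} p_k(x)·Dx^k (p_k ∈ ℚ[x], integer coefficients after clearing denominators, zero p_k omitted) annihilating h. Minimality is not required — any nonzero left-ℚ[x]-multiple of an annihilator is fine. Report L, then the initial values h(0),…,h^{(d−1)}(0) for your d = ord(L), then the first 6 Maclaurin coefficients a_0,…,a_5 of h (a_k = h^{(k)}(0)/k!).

f: a_k = 0, 12, 0, -64, 0, 3072/5, …
g: a_k = 1, 1, 1/2, 1/6, 1/24, 1/120, …
Product ⇒ symmetric product L₀, ord ≤ 2.
Differentiate: ansatz ord ≤ ord L₀ ⇒ L.
L = (-31 - 64·x + 1568·x^2 - 1024·x^3 + 256·x^4) + (30 + 96·x - 1600·x^2 + 1536·x^3 - 512·x^4)·Dx + (1 - 32·x + 32·x^2 - 512·x^3 + 256·x^4)·Dx^2  (order 2).
h: a_k = 12, 24, -174, -248, 5829/2, 3623, …
ICs: h(0) = 12, h′(0) = 24.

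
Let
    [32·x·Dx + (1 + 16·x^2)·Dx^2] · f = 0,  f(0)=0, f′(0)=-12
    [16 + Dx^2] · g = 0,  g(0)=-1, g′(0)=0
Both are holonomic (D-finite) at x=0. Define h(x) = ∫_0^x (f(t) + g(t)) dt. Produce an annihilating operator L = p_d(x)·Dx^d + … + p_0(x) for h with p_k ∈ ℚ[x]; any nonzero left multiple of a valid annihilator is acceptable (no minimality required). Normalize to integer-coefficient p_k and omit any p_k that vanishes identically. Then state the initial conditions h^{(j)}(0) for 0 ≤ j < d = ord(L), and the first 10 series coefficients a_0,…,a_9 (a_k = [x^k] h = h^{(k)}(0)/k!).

L = (-5632·x + 114688·x^3 + 131072·x^5)·Dx^2 + (-16 + 1792·x^2 + 36864·x^4 + 65536·x^6)·Dx^3 + (-352·x + 7168·x^3 + 8192·x^5)·Dx^4 + (-1 + 112·x^2 + 2304·x^4 + 4096·x^6)·Dx^5  (order 5).
h: a_k = 0, -1, -6, 8/3, 16, -32/15, -512/5, 256/315, 6144/7, -512/2835, …
ICs: h(0) = 0, h′(0) = -1, h′′(0) = -12, h′′′(0) = 16, h′′′′(0) = 384.

f: a_k = 0, -12, 0, 64, 0, -3072/5, 0, 49152/7, 0, -262144/3, …
g: a_k = -1, 0, 8, 0, -32/3, 0, 256/45, 0, -512/315, 0, …
Weyl lclm of L_f,L_g ⇒ L₀ (ord ≤ 4).
Integrate: L := L₀·Dx.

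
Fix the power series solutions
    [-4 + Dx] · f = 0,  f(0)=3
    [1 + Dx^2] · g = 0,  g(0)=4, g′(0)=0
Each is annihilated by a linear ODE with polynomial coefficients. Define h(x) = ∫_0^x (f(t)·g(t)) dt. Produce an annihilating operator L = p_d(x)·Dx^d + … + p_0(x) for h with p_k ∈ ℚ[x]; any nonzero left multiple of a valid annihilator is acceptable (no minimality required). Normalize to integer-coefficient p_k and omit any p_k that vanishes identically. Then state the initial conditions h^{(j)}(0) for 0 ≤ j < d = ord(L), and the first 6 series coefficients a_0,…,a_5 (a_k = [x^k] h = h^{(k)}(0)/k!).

f: a_k = 3, 12, 24, 32, 32, 128/5, …
g: a_k = 4, 0, -2, 0, 1/6, 0, …
f·g: L₀ = L_f ⊗_s L_g, ord ≤ 1·2.
∫: right-multiply L₀ by Dx.
L = 17·Dx - 8·Dx^2 + Dx^3  (order 3).
h: a_k = 0, 12, 24, 30, 26, 161/10, …
ICs: h(0) = 0, h′(0) = 12, h′′(0) = 48.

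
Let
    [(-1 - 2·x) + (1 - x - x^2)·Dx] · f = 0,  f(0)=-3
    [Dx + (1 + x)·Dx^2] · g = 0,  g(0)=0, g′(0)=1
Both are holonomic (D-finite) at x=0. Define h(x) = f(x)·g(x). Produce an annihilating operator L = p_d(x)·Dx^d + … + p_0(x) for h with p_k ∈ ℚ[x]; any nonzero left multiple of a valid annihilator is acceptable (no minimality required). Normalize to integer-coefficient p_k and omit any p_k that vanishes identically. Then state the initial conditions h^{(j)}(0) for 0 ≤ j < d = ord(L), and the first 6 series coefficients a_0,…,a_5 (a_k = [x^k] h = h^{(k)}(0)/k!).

f: a_k = -3, -3, -6, -9, -15, -24, …
g: a_k = 0, 1, -1/2, 1/3, -1/4, 1/5, …
L₀ := L_f ⊗_s L_g (sym. prod.), ord ≤ 2.
L = (3 + 4·x) + (1 + 7·x + 5·x^2)·Dx + (-1 + 2·x^2 + x^3)·Dx^2  (order 2).
h: a_k = 0, -3, -3/2, -11/2, -25/4, -247/20, …
ICs: h(0) = 0, h′(0) = -3.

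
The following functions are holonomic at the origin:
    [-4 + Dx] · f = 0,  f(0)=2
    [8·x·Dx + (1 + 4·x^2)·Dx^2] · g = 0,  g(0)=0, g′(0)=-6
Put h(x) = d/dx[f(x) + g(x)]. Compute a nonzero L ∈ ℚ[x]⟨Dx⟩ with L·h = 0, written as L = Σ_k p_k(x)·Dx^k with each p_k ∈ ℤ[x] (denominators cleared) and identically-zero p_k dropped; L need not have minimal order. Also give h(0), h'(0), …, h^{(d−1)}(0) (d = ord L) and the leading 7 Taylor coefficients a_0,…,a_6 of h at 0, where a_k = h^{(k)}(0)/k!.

L = (8 - 32·x - 96·x^2 - 128·x^3) + (-6 - 8·x^2 - 64·x^4)·Dx + (1 + 2·x + 8·x^2 + 8·x^3 + 16·x^4)·Dx^2  (order 2).
h: a_k = 2, 32, 88, 256/3, -32/3, 1024/15, 19328/45, …
ICs: h(0) = 2, h′(0) = 32.

f: a_k = 2, 8, 16, 64/3, 64/3, 256/15, 512/45, …
g: a_k = 0, -6, 0, 8, 0, -96/5, 0, …
h₀=f+g: left-lcm gives L₀, ord ≤ 3.
Derive L from L₀ (diff closure).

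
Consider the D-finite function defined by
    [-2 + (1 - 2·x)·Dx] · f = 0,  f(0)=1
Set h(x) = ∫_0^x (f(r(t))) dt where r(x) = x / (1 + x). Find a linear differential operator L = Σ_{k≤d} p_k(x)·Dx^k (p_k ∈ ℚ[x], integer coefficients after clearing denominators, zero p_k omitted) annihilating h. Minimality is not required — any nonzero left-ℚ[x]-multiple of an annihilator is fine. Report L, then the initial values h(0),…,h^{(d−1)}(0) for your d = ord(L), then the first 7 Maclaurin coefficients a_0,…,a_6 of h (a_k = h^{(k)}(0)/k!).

f: a_k = 1, 2, 4, 8, 16, 32, 64, …
L₀ from L_f via x↦r, Dx↦r'^{-1}Dx.
h=∫₀ˣh₀: take L = L₀·Dx.
L = 2·Dx + (-1 + x^2)·Dx^2  (order 2).
h: a_k = 0, 1, 1, 2/3, 1/2, 2/5, 1/3, …
ICs: h(0) = 0, h′(0) = 1.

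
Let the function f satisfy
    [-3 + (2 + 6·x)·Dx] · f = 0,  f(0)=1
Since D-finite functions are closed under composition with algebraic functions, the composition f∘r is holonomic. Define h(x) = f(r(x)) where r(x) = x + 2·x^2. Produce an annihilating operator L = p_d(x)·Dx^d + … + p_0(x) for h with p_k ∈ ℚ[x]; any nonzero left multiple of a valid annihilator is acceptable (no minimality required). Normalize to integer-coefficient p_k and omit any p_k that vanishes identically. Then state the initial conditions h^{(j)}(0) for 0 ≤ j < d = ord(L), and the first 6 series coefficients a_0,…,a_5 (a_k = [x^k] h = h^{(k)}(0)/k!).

L = (-3 - 12·x) + (2 + 6·x + 12·x^2)·Dx  (order 1).
h: a_k = 1, 3/2, 15/8, -45/16, 315/128, 405/256, …
ICs: h(0) = 1.

f: a_k = 1, 3/2, -9/8, 27/16, -405/128, 1701/256, …
f∘r: x↦r, Dx↦Dx/r' in L_f ⇒ L₀.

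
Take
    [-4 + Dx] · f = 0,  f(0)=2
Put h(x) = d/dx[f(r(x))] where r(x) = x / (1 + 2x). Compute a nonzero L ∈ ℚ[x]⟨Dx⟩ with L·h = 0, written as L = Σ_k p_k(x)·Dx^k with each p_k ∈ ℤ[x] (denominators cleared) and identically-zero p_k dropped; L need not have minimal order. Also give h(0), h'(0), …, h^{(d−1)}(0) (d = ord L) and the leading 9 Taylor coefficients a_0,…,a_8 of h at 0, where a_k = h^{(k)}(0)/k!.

L = -8·x + (-1 - 4·x - 4·x^2)·Dx  (order 1).
h: a_k = 8, 0, -32, 256/3, -128, 1024/15, 2560/9, -131072/105, 145408/45, …
ICs: h(0) = 8.

f: a_k = 2, 8, 16, 64/3, 64/3, 256/15, 512/45, 2048/315, 1024/315, …
f∘r: x↦r, Dx↦Dx/r' in L_f ⇒ L₀.
h=h₀': d/dx-closure on L₀ ⇒ L.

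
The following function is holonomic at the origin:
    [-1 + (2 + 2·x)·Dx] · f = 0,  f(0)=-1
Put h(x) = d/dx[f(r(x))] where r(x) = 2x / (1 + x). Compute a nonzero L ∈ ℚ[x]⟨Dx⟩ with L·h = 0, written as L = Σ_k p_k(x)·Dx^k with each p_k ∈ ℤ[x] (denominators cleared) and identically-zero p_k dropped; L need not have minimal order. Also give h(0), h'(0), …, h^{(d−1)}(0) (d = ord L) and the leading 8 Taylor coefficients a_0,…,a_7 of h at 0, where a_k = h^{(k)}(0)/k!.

f: a_k = -1, -1/2, 1/8, -1/16, 5/128, -7/256, 21/1024, -33/2048, …
h₀=f(r): pull back L_f along r ⇒ L₀.
Derive L from L₀ (diff closure).
L = (-3 - 6·x) + (-1 - 4·x - 3·x^2)·Dx  (order 1).
h: a_k = -1, 3, -15/2, 37/2, -375/8, 981/8, -5271/16, 14445/16, …
ICs: h(0) = -1.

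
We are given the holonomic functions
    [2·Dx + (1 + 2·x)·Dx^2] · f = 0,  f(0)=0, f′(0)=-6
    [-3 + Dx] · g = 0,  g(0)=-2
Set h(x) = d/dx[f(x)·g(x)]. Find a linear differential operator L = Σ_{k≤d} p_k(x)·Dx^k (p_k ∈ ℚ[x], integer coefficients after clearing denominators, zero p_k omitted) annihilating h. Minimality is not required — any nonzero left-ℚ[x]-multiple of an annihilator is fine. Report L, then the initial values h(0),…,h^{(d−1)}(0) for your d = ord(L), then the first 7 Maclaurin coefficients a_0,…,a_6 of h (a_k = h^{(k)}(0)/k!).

f: a_k = 0, -6, 6, -8, 12, -96/5, 32, …
g: a_k = -2, -6, -9, -9, -27/4, -81/20, -81/40, …
h₀=f·g: eliminate ⇒ L₀, order ≤ 2·1.
Differentiate: ansatz ord ≤ ord L₀ ⇒ L.
L = (15 + 36·x + 108·x^2) + (-8 - 36·x - 72·x^2)·Dx + (1 + 8·x + 12·x^2)·Dx^2  (order 2).
h: a_k = 12, 48, 102, 96, 249/2, -6, 3411/20, …
ICs: h(0) = 12, h′(0) = 48.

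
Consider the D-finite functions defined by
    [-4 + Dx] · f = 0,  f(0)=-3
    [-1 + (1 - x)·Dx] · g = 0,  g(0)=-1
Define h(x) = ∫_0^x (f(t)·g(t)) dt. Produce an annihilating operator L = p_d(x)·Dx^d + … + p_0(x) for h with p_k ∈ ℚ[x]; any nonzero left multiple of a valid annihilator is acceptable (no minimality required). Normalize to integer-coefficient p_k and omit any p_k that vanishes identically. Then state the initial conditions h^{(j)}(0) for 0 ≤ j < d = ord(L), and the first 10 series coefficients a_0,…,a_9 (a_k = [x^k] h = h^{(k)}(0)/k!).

L = (5 - 4·x)·Dx + (-1 + x)·Dx^2  (order 2).
h: a_k = 0, 3, 15/2, 13, 71/4, 103/5, 643/30, 437/21, 16319/840, 16831/945, …
ICs: h(0) = 0, h′(0) = 3.

f: a_k = -3, -12, -24, -32, -32, -128/5, -256/15, -1024/105, -512/105, -2048/945, …
g: a_k = -1, -1, -1, -1, -1, -1, -1, -1, -1, -1, …
h₀=f·g: eliminate ⇒ L₀, order ≤ 1·1.
∫: right-multiply L₀ by Dx.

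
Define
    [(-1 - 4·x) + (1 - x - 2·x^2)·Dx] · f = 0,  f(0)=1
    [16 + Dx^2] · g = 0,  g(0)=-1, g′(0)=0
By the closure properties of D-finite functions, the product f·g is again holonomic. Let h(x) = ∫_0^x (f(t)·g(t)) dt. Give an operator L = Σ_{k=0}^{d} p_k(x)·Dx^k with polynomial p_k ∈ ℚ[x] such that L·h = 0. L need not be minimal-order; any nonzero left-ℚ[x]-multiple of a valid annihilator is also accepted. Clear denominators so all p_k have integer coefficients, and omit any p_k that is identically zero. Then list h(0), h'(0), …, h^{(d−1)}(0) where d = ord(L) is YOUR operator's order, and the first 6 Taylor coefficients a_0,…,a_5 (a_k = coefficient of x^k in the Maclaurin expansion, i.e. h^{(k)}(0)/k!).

f: a_k = 1, 1, 3, 5, 11, 21, …
g: a_k = -1, 0, 8, 0, -32/3, 0, …
Sym-product of L_f,L_g gives L₀ (≤ ord 2).
Integrate: L := L₀·Dx.
L = (-12 + 16·x + 32·x^2)·Dx + (2 + 8·x)·Dx^2 + (-1 + x + 2·x^2)·Dx^3  (order 3).
h: a_k = 0, -1, -1/2, 5/3, 3/4, 7/15, …
ICs: h(0) = 0, h′(0) = -1, h′′(0) = -1.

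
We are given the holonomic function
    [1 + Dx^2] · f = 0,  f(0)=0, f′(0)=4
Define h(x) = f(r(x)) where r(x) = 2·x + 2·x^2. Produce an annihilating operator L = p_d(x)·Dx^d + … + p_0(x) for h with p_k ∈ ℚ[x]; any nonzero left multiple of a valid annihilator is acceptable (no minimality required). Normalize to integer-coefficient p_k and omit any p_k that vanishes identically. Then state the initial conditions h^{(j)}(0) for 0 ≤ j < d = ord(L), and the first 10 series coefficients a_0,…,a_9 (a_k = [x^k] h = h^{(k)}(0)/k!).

f: a_k = 0, 4, 0, -2/3, 0, 1/30, 0, -1/1260, 0, 1/90720, …
L₀ from L_f via x↦r, Dx↦r'^{-1}Dx.
L = (4 + 24·x + 48·x^2 + 32·x^3) - 2·Dx + (1 + 2·x)·Dx^2  (order 2).
h: a_k = 0, 8, 8, -16/3, -16, -224/15, 0, 3328/315, 448/45, 9088/2835, …
ICs: h(0) = 0, h′(0) = 8.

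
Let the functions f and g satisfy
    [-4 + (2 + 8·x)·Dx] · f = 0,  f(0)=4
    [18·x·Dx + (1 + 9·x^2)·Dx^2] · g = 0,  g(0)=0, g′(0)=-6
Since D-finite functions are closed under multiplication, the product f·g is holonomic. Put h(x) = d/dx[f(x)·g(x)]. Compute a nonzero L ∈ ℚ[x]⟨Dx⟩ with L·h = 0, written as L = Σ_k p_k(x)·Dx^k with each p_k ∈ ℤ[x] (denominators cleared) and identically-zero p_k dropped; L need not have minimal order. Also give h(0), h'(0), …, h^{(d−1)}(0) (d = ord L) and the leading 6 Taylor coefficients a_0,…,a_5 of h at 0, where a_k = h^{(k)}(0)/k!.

f: a_k = 4, 8, -8, 16, -40, 112, …
g: a_k = 0, -6, 0, 18, 0, -486/5, …
L₀ := L_f ⊗_s L_g (sym. prod.), ord ≤ 2.
Differentiate: ansatz ord ≤ ord L₀ ⇒ L.
L = (2 + 120·x + 150·x^2 - 648·x^3 - 324·x^4) + (7 + 70·x + 279·x^2 - 42·x^3 - 2268·x^4 - 1296·x^5)·Dx + (1 + 5·x - 2·x^2 - 27·x^3 - 147·x^4 - 648·x^5 - 432·x^6)·Dx^2  (order 2).
h: a_k = -24, -96, 360, 192, -1464, -34848/5, …
ICs: h(0) = -24, h′(0) = -96.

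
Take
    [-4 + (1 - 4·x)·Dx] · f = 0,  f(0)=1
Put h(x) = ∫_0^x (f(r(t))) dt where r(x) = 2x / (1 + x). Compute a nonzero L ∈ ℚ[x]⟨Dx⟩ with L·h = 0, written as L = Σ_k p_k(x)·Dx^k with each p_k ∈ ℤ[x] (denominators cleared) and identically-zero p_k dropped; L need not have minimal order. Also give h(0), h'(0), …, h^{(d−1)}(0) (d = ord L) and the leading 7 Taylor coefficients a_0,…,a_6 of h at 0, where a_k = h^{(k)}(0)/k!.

L = 8·Dx + (-1 + 6·x + 7·x^2)·Dx^2  (order 2).
h: a_k = 0, 1, 4, 56/3, 98, 2744/5, 9604/3, …
ICs: h(0) = 0, h′(0) = 1.

f: a_k = 1, 4, 16, 64, 256, 1024, 4096, …
L₀ from L_f via x↦r, Dx↦r'^{-1}Dx.
h=∫₀ˣh₀: take L = L₀·Dx.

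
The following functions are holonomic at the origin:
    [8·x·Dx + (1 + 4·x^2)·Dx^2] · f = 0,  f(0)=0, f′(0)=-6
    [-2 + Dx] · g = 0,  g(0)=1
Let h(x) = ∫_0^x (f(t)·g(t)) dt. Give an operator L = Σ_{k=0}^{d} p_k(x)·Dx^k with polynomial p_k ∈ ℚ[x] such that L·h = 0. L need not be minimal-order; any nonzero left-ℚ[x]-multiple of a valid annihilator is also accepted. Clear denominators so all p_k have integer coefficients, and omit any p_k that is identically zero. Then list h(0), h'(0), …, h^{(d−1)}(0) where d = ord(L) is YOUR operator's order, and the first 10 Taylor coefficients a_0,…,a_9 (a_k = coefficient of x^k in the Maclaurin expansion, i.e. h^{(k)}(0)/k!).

L = (4 - 16·x + 16·x^2)·Dx + (-4 + 8·x - 16·x^2)·Dx^2 + (1 + 4·x^2)·Dx^3  (order 3).
h: a_k = 0, 0, -3, -4, -1, 8/5, -6/5, -88/21, 93/35, 1808/189, …
ICs: h(0) = 0, h′(0) = 0, h′′(0) = -6.

f: a_k = 0, -6, 0, 8, 0, -96/5, 0, 384/7, 0, -512/3, …
g: a_k = 1, 2, 2, 4/3, 2/3, 4/15, 4/45, 8/315, 2/315, 4/2835, …
f·g: L₀ = L_f ⊗_s L_g, ord ≤ 2·1.
∫: right-multiply L₀ by Dx.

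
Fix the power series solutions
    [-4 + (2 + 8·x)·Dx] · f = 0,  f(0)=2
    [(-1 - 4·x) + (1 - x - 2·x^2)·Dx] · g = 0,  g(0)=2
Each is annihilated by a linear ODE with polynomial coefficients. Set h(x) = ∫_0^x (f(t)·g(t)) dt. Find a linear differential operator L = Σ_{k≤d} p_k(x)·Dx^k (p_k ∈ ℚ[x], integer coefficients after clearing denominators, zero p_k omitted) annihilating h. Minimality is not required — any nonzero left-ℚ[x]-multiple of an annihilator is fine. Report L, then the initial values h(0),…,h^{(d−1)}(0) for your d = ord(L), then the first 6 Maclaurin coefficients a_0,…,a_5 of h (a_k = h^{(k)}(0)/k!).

f: a_k = 2, 4, -4, 8, -20, 56, …
g: a_k = 2, 2, 6, 10, 22, 42, …
Product ⇒ symmetric product L₀, ord ≤ 1.
h=∫₀ˣh₀: take L = L₀·Dx.
L = (3 + 6·x + 12·x^2)·Dx + (-1 - 3·x + 6·x^2 + 8·x^3)·Dx^2  (order 2).
h: a_k = 0, 4, 6, 4, 13, 36/5, …
ICs: h(0) = 0, h′(0) = 4.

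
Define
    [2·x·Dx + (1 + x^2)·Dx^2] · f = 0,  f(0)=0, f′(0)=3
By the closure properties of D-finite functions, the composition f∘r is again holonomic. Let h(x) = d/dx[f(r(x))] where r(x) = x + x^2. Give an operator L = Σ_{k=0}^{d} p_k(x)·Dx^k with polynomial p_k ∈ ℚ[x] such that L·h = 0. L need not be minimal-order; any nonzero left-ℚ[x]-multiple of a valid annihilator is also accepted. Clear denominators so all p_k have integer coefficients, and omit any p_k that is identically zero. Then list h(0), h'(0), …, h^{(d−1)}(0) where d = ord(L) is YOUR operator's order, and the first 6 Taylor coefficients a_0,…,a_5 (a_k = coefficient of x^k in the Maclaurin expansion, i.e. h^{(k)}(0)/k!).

f: a_k = 0, 3, 0, -1, 0, 3/5, …
Change of var in L_f (x↦r) gives L₀.
h₀' ⇒ L via d/dx closure of L₀.
L = (-2 + 2·x + 8·x^2 + 12·x^3 + 6·x^4) + (1 + 2·x + x^2 + 4·x^3 + 5·x^4 + 2·x^5)·Dx  (order 1).
h: a_k = 3, 6, -3, -12, -12, 12, …
ICs: h(0) = 3.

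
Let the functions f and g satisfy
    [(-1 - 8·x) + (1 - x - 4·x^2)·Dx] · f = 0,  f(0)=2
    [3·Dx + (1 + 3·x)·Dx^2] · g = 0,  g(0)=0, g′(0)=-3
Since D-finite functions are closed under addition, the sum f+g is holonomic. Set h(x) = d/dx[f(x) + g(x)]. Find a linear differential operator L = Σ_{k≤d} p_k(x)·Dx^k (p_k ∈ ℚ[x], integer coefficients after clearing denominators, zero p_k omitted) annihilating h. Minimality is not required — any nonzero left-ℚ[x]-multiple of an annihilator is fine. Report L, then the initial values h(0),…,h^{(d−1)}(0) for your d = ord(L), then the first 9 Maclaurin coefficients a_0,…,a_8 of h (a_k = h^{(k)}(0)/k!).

f: a_k = 2, 2, 10, 18, 58, 130, 362, 882, 2330, …
g: a_k = 0, -3, 9/2, -9, 81/4, -243/5, 243/2, -2187/7, 6561/8, …
Sum ⇒ L₀ = lclm(L_f,L_g) in ℚ(x)⟨Dx⟩.
h=h₀': d/dx-closure on L₀ ⇒ L.
L = (342 + 2178·x + 6624·x^2 + 6336·x^3 + 6912·x^4) + (36 + 696·x + 4356·x^2 + 10176·x^3 + 12960·x^4 + 11520·x^5)·Dx + (-13 - 101·x - 191·x^2 + 225·x^3 + 1440·x^4 + 2928·x^5 + 2304·x^6)·Dx^2  (order 2).
h: a_k = -1, 29, 27, 313, 407, 2901, 3987, 25201, 33039, …
ICs: h(0) = -1, h′(0) = 29.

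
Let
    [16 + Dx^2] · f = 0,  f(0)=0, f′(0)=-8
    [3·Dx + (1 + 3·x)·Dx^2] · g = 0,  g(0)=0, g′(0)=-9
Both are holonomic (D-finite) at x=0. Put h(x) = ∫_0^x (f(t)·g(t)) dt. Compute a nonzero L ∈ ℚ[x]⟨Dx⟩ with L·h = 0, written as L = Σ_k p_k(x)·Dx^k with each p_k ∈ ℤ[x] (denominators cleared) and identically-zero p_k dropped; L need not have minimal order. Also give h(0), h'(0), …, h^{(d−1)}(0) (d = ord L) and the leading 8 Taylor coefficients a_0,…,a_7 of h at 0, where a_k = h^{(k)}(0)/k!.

f: a_k = 0, -8, 0, 64/3, 0, -256/15, 0, 2048/315, …
g: a_k = 0, -9, 27/2, -27, 243/4, -729/5, 729/2, -6561/7, …
h₀=f·g: eliminate ⇒ L₀, order ≤ 2·2.
h=∫h₀ ⇒ L = L₀·Dx.
L = (2272 + 127488·x + 781056·x^2 + 1769472·x^3 + 1327104·x^4)·Dx + (4416 + 50112·x + 165888·x^2 + 165888·x^3)·Dx^2 + (1022 + 19392·x + 102816·x^2 + 221184·x^3 + 165888·x^4)·Dx^3 + (276 + 3132·x + 10368·x^2 + 10368·x^3)·Dx^4 + (55 + 714·x + 3375·x^2 + 6912·x^3 + 5184·x^4)·Dx^5  (order 5).
h: a_k = 0, 0, 0, 24, -27, 24/5, -33, 744/7, …
ICs: h(0) = 0, h′(0) = 0, h′′(0) = 0, h′′′(0) = 144, h′′′′(0) = -648.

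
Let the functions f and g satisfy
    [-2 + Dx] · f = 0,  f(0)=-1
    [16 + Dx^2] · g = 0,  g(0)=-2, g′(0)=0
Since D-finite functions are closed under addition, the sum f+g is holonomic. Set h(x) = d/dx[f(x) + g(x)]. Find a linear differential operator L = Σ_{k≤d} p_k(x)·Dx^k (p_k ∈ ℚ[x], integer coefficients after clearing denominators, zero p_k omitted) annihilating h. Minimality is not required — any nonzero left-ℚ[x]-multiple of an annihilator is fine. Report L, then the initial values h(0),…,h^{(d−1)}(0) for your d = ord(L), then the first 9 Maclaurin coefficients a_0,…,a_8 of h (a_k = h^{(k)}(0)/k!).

f: a_k = -1, -2, -2, -4/3, -2/3, -4/15, -4/45, -8/315, -2/315, …
g: a_k = -2, 0, 16, 0, -64/3, 0, 512/45, 0, -1024/315, …
L₀ := lclm(L_f,L_g); ord L₀ ≤ 1+2.
h=h₀': d/dx-closure on L₀ ⇒ L.
L = 32 - 16·Dx + 2·Dx^2 - Dx^3  (order 3).
h: a_k = -2, 28, -4, -88, -4/3, 1016/15, -8/45, -912/35, -4/315, …
ICs: h(0) = -2, h′(0) = 28, h′′(0) = -8.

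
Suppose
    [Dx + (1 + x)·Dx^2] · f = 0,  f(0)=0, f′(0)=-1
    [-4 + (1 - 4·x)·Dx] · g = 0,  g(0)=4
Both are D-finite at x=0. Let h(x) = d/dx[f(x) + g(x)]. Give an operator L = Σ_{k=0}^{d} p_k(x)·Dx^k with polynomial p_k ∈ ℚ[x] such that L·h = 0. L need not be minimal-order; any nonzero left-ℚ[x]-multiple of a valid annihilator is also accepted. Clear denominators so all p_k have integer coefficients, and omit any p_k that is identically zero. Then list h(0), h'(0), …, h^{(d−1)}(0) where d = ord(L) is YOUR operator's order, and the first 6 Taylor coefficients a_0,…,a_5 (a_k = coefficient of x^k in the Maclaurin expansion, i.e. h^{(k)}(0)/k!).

f: a_k = 0, -1, 1/2, -1/3, 1/4, -1/5, …
g: a_k = 4, 16, 64, 256, 1024, 4096, …
h₀=f+g: left-lcm gives L₀, ord ≤ 3.
h=h₀': d/dx-closure on L₀ ⇒ L.
L = (-112 - 32·x) + (-94 - 208·x - 64·x^2)·Dx + (9 - 23·x - 48·x^2 - 16·x^3)·Dx^2  (order 2).
h: a_k = 15, 129, 767, 4097, 20479, 98305, …
ICs: h(0) = 15, h′(0) = 129.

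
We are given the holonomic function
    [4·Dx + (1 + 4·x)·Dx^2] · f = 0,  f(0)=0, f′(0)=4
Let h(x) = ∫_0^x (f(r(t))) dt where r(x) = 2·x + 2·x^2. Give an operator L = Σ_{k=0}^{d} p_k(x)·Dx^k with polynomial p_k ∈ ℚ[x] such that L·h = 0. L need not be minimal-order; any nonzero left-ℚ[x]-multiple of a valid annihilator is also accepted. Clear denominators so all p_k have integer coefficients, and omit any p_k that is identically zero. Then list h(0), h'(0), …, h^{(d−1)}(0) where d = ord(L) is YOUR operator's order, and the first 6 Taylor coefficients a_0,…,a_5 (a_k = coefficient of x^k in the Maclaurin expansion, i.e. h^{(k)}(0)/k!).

f: a_k = 0, 4, -8, 64/3, -64, 1024/5, …
h₀=f(r): pull back L_f along r ⇒ L₀.
∫: right-multiply L₀ by Dx.
L = (6 + 16·x + 16·x^2)·Dx^2 + (1 + 10·x + 24·x^2 + 16·x^3)·Dx^3  (order 3).
h: a_k = 0, 0, 4, -8, 80/3, -544/5, …
ICs: h(0) = 0, h′(0) = 0, h′′(0) = 8.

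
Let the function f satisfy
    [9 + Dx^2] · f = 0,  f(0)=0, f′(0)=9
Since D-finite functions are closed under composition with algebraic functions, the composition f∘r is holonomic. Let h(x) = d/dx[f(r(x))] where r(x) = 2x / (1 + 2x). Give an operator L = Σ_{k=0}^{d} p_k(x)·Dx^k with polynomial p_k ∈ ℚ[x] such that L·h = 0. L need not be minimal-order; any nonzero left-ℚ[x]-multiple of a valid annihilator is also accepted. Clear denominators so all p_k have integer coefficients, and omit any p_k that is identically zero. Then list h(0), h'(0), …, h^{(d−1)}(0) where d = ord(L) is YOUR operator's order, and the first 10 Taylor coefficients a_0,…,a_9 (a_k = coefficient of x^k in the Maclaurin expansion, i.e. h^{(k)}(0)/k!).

L = (60 + 96·x + 96·x^2) + (12 + 72·x + 144·x^2 + 96·x^3)·Dx + (1 + 8·x + 24·x^2 + 32·x^3 + 16·x^4)·Dx^2  (order 2).
h: a_k = 18, -72, -108, 2016, -10548, 36720, -464472/5, 726912/5, 3219588/35, -12942864/7, …
ICs: h(0) = 18, h′(0) = -72.

f: a_k = 0, 9, 0, -27/2, 0, 243/40, 0, -729/560, 0, 729/4480, …
L₀ from L_f via x↦r, Dx↦r'^{-1}Dx.
h₀' ⇒ L via d/dx closure of L₀.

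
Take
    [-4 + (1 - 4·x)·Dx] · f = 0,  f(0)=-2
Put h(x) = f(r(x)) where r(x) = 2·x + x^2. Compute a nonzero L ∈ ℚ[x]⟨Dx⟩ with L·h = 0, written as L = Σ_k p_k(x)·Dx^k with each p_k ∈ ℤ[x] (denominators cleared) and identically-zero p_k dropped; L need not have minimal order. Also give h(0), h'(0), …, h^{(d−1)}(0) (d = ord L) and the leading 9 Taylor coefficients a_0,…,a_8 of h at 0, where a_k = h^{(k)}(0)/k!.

f: a_k = -2, -8, -32, -128, -512, -2048, -8192, -32768, -131072, …
Substitute x→r, Dx→(1/r')Dx; clear ⇒ L₀.
L = (8 + 8·x) + (-1 + 8·x + 4·x^2)·Dx  (order 1).
h: a_k = -2, -16, -136, -1152, -9760, -82688, -700544, -5935104, -50283008, …
ICs: h(0) = -2.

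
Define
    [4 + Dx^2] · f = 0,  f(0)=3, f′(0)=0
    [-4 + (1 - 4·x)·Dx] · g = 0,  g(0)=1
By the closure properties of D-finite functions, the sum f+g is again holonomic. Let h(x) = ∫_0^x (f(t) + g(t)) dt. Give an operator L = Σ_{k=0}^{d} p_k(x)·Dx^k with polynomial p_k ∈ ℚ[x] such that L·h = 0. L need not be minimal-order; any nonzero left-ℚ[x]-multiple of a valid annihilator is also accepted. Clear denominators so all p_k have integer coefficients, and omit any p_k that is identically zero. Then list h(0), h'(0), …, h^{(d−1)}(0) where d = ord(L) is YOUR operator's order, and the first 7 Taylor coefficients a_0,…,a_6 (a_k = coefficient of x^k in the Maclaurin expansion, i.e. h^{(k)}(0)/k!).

L = (-400 + 128·x - 256·x^2)·Dx + (36 - 176·x + 192·x^2 - 256·x^3)·Dx^2 + (-100 + 32·x - 64·x^2)·Dx^3 + (9 - 44·x + 48·x^2 - 64·x^3)·Dx^4  (order 4).
h: a_k = 0, 4, 2, 10/3, 16, 258/5, 512/3, …
ICs: h(0) = 0, h′(0) = 4, h′′(0) = 4, h′′′(0) = 20.

f: a_k = 3, 0, -6, 0, 2, 0, -4/15, …
g: a_k = 1, 4, 16, 64, 256, 1024, 4096, …
f+g: L₀ = lclm(L_f,L_g), ord ≤ 2+1.
∫: right-multiply L₀ by Dx.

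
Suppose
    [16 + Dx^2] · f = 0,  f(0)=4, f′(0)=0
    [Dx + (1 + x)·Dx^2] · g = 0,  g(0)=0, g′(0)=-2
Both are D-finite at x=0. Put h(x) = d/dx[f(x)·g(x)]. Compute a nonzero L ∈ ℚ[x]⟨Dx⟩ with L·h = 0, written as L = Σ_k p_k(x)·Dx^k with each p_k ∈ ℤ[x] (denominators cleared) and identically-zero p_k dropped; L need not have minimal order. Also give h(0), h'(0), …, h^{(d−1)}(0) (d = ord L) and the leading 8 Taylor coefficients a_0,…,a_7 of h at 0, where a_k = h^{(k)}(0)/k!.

L = (96160 + 647168·x + 1757184·x^2 + 2482176·x^3 + 1931264·x^4 + 786432·x^5 + 131072·x^6) + (13728 + 74144·x + 156160·x^2 + 161280·x^3 + 81920·x^4 + 16384·x^5)·Dx + (13546 + 87008·x + 228848·x^2 + 316416·x^3 + 242944·x^4 + 98304·x^5 + 16384·x^6)·Dx^2 + (858 + 4634·x + 9760·x^2 + 10080·x^3 + 5120·x^4 + 1024·x^5)·Dx^3 + (471 + 2910·x + 7439·x^2 + 10080·x^3 + 7640·x^4 + 3072·x^5 + 512·x^6)·Dx^4  (order 4).
h: a_k = -8, 8, 184, -120, -328, 168, 3016/15, -3992/45, …
ICs: h(0) = -8, h′(0) = 8, h′′(0) = 368, h′′′(0) = -720.

f: a_k = 4, 0, -32, 0, 128/3, 0, -1024/45, 0, …
g: a_k = 0, -2, 1, -2/3, 1/2, -2/5, 1/3, -2/7, …
L₀ := L_f ⊗_s L_g (sym. prod.), ord ≤ 4.
h₀' ⇒ L via d/dx closure of L₀.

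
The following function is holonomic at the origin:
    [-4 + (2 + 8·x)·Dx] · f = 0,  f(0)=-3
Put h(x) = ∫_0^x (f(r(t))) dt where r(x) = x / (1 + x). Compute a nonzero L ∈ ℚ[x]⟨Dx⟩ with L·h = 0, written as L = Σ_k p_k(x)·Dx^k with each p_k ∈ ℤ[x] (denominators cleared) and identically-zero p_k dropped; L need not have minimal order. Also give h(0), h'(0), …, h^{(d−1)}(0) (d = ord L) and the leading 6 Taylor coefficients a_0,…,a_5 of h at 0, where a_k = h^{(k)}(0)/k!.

f: a_k = -3, -6, 6, -12, 30, -84, …
Substitute x→r, Dx→(1/r')Dx; clear ⇒ L₀.
h=∫h₀ ⇒ L = L₀·Dx.
L = -2·Dx + (1 + 6·x + 5·x^2)·Dx^2  (order 2).
h: a_k = 0, -3, -3, 4, -15/2, 18, …
ICs: h(0) = 0, h′(0) = -3.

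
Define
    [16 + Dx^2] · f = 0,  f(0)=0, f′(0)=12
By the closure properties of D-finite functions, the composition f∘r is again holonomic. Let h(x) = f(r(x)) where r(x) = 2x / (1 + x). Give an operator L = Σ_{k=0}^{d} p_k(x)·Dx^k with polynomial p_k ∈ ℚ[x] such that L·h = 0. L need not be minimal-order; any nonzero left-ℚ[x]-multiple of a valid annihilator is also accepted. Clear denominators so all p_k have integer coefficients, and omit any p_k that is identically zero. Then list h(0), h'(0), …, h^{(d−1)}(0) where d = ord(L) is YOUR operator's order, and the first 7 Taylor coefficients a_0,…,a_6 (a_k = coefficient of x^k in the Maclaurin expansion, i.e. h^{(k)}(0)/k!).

L = 64 + (2 + 6·x + 6·x^2 + 2·x^3)·Dx + (1 + 4·x + 6·x^2 + 4·x^3 + x^4)·Dx^2  (order 2).
h: a_k = 0, 24, -24, -232, 744, -3464/5, -1560, …
ICs: h(0) = 0, h′(0) = 24.

f: a_k = 0, 12, 0, -32, 0, 128/5, 0, …
f∘r: x↦r, Dx↦Dx/r' in L_f ⇒ L₀.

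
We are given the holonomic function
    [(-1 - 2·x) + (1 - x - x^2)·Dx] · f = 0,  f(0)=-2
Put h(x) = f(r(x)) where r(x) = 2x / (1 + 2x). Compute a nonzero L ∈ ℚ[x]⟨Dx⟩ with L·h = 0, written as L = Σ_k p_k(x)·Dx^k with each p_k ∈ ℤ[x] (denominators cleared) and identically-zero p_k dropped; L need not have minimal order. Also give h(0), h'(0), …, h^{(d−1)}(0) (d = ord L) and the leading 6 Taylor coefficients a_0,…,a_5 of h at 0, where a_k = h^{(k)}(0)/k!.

L = (2 + 12·x) + (-1 - 4·x + 8·x^3)·Dx  (order 1).
h: a_k = -2, -4, -8, 0, -32, 64, …
ICs: h(0) = -2.

f: a_k = -2, -2, -4, -6, -10, -16, …
Substitute x→r, Dx→(1/r')Dx; clear ⇒ L₀.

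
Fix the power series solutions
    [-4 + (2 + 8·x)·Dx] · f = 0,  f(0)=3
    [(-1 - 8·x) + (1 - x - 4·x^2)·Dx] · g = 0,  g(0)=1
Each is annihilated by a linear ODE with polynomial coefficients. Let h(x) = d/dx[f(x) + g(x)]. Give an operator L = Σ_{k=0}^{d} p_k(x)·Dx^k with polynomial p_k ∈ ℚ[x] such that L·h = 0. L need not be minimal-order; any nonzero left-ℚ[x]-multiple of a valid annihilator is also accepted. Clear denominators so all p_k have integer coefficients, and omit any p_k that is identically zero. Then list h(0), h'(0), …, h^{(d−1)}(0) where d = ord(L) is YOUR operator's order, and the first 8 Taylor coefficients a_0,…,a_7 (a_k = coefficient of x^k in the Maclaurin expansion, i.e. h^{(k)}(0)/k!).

L = (-114 - 780·x - 2688·x^2 - 2688·x^3 - 3840·x^4) + (-21 - 420·x - 2778·x^2 - 7200·x^3 - 10272·x^4 - 11520·x^5)·Dx + (6 + 57·x + 153·x^2 + 4·x^3 - 816·x^4 - 2624·x^5 - 2560·x^6)·Dx^2  (order 2).
h: a_k = 7, -2, 63, -4, 745, -426, 8631, -11272, …
ICs: h(0) = 7, h′(0) = -2.

f: a_k = 3, 6, -6, 12, -30, 84, -252, 792, …
g: a_k = 1, 1, 5, 9, 29, 65, 181, 441, …
f+g: L₀ = lclm(L_f,L_g), ord ≤ 1+1.
h=h₀': d/dx-closure on L₀ ⇒ L.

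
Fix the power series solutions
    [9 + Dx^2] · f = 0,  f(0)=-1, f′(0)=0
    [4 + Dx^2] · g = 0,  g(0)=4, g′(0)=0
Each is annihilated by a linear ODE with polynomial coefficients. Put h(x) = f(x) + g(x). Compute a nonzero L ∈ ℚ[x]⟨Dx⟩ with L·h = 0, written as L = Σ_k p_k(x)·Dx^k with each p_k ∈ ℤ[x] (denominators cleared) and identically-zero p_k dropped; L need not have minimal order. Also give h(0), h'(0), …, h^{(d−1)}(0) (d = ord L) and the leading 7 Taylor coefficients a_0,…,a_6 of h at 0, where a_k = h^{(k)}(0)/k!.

L = 36 + 13·Dx^2 + Dx^4  (order 4).
h: a_k = 3, 0, -7/2, 0, -17/24, 0, 473/720, …
ICs: h(0) = 3, h′(0) = 0, h′′(0) = -7, h′′′(0) = 0.

f: a_k = -1, 0, 9/2, 0, -27/8, 0, 81/80, …
g: a_k = 4, 0, -8, 0, 8/3, 0, -16/45, …
L₀ := lclm(L_f,L_g); ord L₀ ≤ 2+2.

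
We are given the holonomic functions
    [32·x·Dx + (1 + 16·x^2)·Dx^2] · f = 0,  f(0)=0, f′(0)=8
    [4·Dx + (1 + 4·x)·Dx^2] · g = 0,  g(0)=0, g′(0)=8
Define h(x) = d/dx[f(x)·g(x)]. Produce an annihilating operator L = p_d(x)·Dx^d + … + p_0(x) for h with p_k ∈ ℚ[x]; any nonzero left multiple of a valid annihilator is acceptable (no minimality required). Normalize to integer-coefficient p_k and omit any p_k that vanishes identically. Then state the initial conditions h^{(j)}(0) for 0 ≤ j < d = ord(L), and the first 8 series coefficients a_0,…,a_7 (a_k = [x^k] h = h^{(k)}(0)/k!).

f: a_k = 0, 8, 0, -128/3, 0, 2048/5, 0, -32768/7, …
g: a_k = 0, 8, -16, 128/3, -128, 2048/5, -4096/3, 32768/7, …
f·g: L₀ = L_f ⊗_s L_g, ord ≤ 2·2.
Differentiate: ansatz ord ≤ ord L₀ ⇒ L.
L = (1536 + 11264·x + 81920·x^2 + 638976·x^3 + 1966080·x^4 + 3407872·x^5 + 4194304·x^7) + (288 + 7936·x + 78848·x^2 + 495616·x^3 + 2228224·x^4 + 6094848·x^5 + 9175040·x^6 + 3145728·x^7 + 14680064·x^8)·Dx + (48 + 1024·x + 12288·x^2 + 79872·x^3 + 368640·x^4 + 1277952·x^5 + 3145728·x^6 + 4718592·x^7 + 3145728·x^8 + 8388608·x^9)·Dx^2 + (5 + 72·x + 592·x^2 + 3584·x^3 + 16896·x^4 + 61440·x^5 + 172032·x^6 + 393216·x^7 + 589824·x^8 + 524288·x^9 + 1048576·x^10)·Dx^3  (order 3).
h: a_k = 0, 128, -384, 0, -5120/3, 425984/15, -1261568/15, 0, …
ICs: h(0) = 0, h′(0) = 128, h′′(0) = -768.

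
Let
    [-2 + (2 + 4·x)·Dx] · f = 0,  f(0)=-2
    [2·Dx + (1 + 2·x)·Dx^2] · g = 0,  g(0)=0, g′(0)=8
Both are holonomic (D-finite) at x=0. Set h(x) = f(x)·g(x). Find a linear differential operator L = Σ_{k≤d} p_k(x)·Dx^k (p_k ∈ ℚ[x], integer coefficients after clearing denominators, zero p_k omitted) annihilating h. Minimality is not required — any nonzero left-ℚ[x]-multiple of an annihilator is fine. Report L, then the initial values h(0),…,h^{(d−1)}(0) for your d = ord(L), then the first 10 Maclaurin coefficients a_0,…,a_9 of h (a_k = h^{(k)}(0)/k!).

f: a_k = -2, -2, 1, -1, 5/4, -7/4, 21/8, -33/8, 429/64, -715/64, …
g: a_k = 0, 8, -8, 32/3, -16, 128/5, -128/3, 512/7, -128, 2048/9, …
h₀=f·g: eliminate ⇒ L₀, order ≤ 1·2.
L = 1 + (1 + 4·x + 4·x^2)·Dx^2  (order 2).
h: a_k = 0, -16, 0, 8/3, -16/3, 142/15, -248/15, 3043/105, -5378/105, 46027/504, …
ICs: h(0) = 0, h′(0) = -16.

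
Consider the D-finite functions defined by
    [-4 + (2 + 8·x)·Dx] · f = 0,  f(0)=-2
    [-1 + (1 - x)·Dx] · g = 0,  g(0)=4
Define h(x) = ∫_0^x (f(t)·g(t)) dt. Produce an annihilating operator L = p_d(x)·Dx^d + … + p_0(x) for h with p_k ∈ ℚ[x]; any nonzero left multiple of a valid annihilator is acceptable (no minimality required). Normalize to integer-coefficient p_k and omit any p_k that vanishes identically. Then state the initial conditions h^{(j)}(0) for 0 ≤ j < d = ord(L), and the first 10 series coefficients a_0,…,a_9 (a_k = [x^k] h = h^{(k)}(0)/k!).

f: a_k = -2, -4, 4, -8, 20, -56, 168, -528, 1716, -5720, …
g: a_k = 4, 4, 4, 4, 4, 4, 4, 4, 4, 4, …
Sym-product of L_f,L_g gives L₀ (≤ ord 1).
h=∫₀ˣh₀: take L = L₀·Dx.
L = (3 + 2·x)·Dx + (-1 - 3·x + 4·x^2)·Dx^2  (order 2).
h: a_k = 0, -8, -12, -8/3, -10, 8, -92/3, 488/7, -203, 5240/9, …
ICs: h(0) = 0, h′(0) = -8.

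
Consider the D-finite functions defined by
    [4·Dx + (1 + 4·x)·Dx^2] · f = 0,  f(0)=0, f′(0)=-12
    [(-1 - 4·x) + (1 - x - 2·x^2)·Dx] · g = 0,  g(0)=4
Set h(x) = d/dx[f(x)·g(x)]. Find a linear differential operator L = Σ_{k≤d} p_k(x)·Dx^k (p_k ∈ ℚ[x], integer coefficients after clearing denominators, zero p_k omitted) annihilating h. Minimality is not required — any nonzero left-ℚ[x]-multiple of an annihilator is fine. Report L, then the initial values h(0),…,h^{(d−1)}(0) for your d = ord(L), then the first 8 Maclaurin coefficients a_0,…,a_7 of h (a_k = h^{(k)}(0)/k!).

f: a_k = 0, -12, 24, -64, 192, -3072/5, 2048, -49152/7, …
g: a_k = 4, 4, 12, 20, 44, 84, 172, 340, …
Sym-product of L_f,L_g gives L₀ (≤ ord 2).
h₀' ⇒ L via d/dx closure of L₀.
L = (36 + 144·x + 288·x^2) + (-1 + 24·x + 168·x^2 + 224·x^3)·Dx + (-1 - 7·x - 6·x^2 + 32·x^3 + 32·x^4)·Dx^2  (order 2).
h: a_k = -48, 96, -912, 2240, -12528, 204192/5, -920208/5, 4795008/7, …
ICs: h(0) = -48, h′(0) = 96.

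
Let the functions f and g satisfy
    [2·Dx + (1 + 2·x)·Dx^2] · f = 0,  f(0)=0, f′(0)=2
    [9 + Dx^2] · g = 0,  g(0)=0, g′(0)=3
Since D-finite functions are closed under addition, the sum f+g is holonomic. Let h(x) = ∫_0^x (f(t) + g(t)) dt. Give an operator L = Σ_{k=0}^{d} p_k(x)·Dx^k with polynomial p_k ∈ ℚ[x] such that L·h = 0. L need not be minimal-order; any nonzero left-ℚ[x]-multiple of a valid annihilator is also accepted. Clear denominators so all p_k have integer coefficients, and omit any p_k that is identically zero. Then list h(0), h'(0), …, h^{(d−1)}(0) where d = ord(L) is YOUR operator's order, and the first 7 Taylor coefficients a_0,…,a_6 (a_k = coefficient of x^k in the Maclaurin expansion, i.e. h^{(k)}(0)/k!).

f: a_k = 0, 2, -2, 8/3, -4, 32/5, -32/3, …
g: a_k = 0, 3, 0, -9/2, 0, 81/40, 0, …
h₀=f+g: left-lcm gives L₀, ord ≤ 4.
h=∫h₀ ⇒ L = L₀·Dx.
L = (594 + 648·x + 648·x^2)·Dx^2 + (153 + 630·x + 972·x^2 + 648·x^3)·Dx^3 + (66 + 72·x + 72·x^2)·Dx^4 + (17 + 70·x + 108·x^2 + 72·x^3)·Dx^5  (order 5).
h: a_k = 0, 0, 5/2, -2/3, -11/24, -4/5, 337/240, …
ICs: h(0) = 0, h′(0) = 0, h′′(0) = 5, h′′′(0) = -4, h′′′′(0) = -11.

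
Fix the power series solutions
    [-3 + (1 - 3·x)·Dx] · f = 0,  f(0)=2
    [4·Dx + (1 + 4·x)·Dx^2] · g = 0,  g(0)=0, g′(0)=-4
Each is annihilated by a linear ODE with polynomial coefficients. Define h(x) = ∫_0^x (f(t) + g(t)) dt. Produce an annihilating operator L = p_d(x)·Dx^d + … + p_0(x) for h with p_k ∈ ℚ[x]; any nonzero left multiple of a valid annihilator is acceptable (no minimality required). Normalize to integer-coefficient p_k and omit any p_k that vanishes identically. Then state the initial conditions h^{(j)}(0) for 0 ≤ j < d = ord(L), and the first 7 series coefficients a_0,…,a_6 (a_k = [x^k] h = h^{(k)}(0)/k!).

f: a_k = 2, 6, 18, 54, 162, 486, 1458, …
g: a_k = 0, -4, 8, -64/3, 64, -1024/5, 2048/3, …
L₀ := lclm(L_f,L_g); ord L₀ ≤ 1+2.
∫: right-multiply L₀ by Dx.
L = (204 + 144·x)·Dx^2 + (11 + 312·x + 288·x^2)·Dx^3 + (-5 - 11·x + 54·x^2 + 72·x^3)·Dx^4  (order 4).
h: a_k = 0, 2, 1, 26/3, 49/6, 226/5, 703/15, …
ICs: h(0) = 0, h′(0) = 2, h′′(0) = 2, h′′′(0) = 52.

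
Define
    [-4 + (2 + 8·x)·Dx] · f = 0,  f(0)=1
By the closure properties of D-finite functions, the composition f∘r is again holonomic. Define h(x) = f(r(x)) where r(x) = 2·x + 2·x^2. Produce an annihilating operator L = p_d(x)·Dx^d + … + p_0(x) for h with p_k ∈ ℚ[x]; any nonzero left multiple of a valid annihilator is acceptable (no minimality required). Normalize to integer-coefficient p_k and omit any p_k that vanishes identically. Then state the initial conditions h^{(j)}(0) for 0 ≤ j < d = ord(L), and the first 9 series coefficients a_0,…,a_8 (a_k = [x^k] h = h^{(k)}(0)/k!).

L = (-4 - 8·x) + (1 + 8·x + 8·x^2)·Dx  (order 1).
h: a_k = 1, 4, -4, 16, -72, 352, -1824, 9856, -54944, …
ICs: h(0) = 1.

f: a_k = 1, 2, -2, 4, -10, 28, -84, 264, -858, …
f∘r: x↦r, Dx↦Dx/r' in L_f ⇒ L₀.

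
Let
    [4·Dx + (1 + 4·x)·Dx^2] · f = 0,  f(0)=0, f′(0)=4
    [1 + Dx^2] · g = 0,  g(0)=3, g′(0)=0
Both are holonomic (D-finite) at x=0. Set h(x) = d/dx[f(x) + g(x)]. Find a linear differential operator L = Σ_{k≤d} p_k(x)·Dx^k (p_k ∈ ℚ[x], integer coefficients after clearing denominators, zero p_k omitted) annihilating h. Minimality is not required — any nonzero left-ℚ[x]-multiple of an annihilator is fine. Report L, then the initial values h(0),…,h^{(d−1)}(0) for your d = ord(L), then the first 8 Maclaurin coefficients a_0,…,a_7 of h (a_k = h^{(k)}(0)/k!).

f: a_k = 0, 4, -8, 64/3, -64, 1024/5, -2048/3, 16384/7, …
g: a_k = 3, 0, -3/2, 0, 1/8, 0, -1/240, 0, …
Sum ⇒ L₀ = lclm(L_f,L_g) in ℚ(x)⟨Dx⟩.
Derive L from L₀ (diff closure).
L = (388 + 32·x + 64·x^2) + (33 + 140·x + 48·x^2 + 64·x^3)·Dx + (388 + 32·x + 64·x^2)·Dx^2 + (33 + 140·x + 48·x^2 + 64·x^3)·Dx^3  (order 3).
h: a_k = 4, -19, 64, -511/2, 1024, -163841/40, 16384, -110100479/1680, …
ICs: h(0) = 4, h′(0) = -19, h′′(0) = 128.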